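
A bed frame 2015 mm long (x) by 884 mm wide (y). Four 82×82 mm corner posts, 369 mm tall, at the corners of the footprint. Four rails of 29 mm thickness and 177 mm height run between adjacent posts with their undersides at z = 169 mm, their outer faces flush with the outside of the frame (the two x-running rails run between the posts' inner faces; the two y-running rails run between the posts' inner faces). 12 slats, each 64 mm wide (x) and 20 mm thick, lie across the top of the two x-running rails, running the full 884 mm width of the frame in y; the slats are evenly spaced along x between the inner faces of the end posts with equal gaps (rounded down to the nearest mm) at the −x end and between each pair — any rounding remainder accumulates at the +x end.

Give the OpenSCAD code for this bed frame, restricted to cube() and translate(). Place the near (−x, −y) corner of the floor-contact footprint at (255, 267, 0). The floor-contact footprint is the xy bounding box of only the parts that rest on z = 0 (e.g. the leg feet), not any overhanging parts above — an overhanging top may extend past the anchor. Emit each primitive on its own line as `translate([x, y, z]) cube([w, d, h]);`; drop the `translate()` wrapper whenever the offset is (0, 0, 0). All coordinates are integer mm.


translate([255, 267, 0]) cube([82, 82, 369]);
translate([255, 1069, 0]) cube([82, 82, 369]);
translate([2188, 267, 0]) cube([82, 82, 369]);
translate([2188, 1069, 0]) cube([82, 82, 369]);
translate([337, 267, 169]) cube([1851, 29, 177]);
translate([337, 1122, 169]) cube([1851, 29, 177]);
translate([255, 349, 169]) cube([29, 720, 177]);
translate([2241, 349, 169]) cube([29, 720, 177]);
translate([420, 267, 346]) cube([64, 884, 20]);
translate([567, 267, 346]) cube([64, 884, 20]);
translate([714, 267, 346]) cube([64, 884, 20]);
translate([861, 267, 346]) cube([64, 884, 20]);
translate([1008, 267, 346]) cube([64, 884, 20]);
translate([1155, 267, 346]) cube([64, 884, 20]);
translate([1302, 267, 346]) cube([64, 884, 20]);
translate([1449, 267, 346]) cube([64, 884, 20]);
translate([1596, 267, 346]) cube([64, 884, 20]);
translate([1743, 267, 346]) cube([64, 884, 20]);
translate([1890, 267, 346]) cube([64, 884, 20]);
translate([2037, 267, 346]) cube([64, 884, 20]);


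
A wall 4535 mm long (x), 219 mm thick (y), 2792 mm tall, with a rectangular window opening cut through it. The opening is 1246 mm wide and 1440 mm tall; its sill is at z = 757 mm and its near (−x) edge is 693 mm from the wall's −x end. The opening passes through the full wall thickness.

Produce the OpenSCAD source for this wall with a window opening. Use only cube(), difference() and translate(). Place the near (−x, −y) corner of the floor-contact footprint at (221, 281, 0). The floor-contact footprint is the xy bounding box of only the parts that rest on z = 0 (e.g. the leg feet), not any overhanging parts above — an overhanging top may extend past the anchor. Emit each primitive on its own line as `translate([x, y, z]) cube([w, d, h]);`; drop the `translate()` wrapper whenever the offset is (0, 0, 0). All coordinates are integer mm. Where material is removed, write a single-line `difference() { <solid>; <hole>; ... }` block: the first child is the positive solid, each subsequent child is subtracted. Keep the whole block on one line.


difference() { translate([221, 281, 0]) cube([4535, 219, 2792]); translate([914, 281, 757]) cube([1246, 219, 1440]); }


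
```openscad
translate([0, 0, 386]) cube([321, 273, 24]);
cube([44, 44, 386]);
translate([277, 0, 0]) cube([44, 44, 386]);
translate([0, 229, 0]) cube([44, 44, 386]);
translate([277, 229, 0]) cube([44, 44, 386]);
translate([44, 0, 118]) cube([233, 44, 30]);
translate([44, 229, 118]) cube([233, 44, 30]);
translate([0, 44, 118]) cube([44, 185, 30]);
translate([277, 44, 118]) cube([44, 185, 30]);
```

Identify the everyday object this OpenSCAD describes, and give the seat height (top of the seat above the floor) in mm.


A stool. The seat height is 410 mm.

A 321×273×24 slab at z = 386 on four corner posts — a stool. The seat top is 386 + 24 = 410 mm.


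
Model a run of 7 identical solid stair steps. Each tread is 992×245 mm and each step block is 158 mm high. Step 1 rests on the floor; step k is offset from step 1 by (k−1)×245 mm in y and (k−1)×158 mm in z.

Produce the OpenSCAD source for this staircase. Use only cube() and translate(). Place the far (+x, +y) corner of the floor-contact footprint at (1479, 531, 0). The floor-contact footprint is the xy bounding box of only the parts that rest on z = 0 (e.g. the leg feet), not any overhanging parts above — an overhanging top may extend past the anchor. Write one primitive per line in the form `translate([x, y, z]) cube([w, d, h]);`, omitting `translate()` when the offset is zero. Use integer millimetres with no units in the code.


translate([487, 286, 0]) cube([992, 245, 158]);
translate([487, 531, 158]) cube([992, 245, 158]);
translate([487, 776, 316]) cube([992, 245, 158]);
translate([487, 1021, 474]) cube([992, 245, 158]);
translate([487, 1266, 632]) cube([992, 245, 158]);
translate([487, 1511, 790]) cube([992, 245, 158]);
translate([487, 1756, 948]) cube([992, 245, 158]);


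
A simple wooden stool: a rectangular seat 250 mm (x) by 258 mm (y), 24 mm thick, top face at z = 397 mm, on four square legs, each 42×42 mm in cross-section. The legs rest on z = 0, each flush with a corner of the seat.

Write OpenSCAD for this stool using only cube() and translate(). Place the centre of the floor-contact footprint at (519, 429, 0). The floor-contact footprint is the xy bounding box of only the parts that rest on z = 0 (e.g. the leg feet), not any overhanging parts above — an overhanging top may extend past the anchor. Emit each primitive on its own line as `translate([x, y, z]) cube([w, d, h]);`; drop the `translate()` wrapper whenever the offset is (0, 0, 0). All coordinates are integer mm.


// leg_h = 397 - 24 = 373
translate([394, 300, 373]) cube([250, 258, 24]);
translate([394, 300, 0]) cube([42, 42, 373]);
translate([602, 300, 0]) cube([42, 42, 373]);
translate([394, 516, 0]) cube([42, 42, 373]);
translate([602, 516, 0]) cube([42, 42, 373]);


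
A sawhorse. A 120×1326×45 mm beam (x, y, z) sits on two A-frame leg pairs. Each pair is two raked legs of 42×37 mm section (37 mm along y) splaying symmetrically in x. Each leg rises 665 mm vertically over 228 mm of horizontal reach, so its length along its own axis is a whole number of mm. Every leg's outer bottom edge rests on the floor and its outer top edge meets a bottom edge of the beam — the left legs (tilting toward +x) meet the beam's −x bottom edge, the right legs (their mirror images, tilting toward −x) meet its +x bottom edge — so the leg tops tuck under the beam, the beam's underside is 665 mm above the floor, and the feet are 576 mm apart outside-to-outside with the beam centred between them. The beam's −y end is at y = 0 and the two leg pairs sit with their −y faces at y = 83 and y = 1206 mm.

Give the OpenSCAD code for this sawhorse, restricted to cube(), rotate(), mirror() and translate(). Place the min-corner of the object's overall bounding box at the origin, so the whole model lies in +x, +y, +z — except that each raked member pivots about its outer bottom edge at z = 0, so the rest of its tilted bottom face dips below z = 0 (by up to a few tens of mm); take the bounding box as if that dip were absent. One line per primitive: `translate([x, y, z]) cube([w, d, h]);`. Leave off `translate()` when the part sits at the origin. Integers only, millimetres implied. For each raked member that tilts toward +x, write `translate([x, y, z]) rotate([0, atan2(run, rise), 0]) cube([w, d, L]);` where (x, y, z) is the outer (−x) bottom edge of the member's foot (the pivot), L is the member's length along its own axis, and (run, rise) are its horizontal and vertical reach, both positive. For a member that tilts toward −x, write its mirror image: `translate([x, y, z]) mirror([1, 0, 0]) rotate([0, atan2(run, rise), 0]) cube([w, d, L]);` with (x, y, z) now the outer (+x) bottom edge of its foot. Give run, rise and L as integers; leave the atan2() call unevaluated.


translate([228, 0, 665]) cube([120, 1326, 45]);
translate([0, 83, 0]) rotate([0, atan2(228, 665), 0]) cube([42, 37, 703]);
translate([576, 83, 0]) mirror([1, 0, 0]) rotate([0, atan2(228, 665), 0]) cube([42, 37, 703]);
translate([0, 1206, 0]) rotate([0, atan2(228, 665), 0]) cube([42, 37, 703]);
translate([576, 1206, 0]) mirror([1, 0, 0]) rotate([0, atan2(228, 665), 0]) cube([42, 37, 703]);


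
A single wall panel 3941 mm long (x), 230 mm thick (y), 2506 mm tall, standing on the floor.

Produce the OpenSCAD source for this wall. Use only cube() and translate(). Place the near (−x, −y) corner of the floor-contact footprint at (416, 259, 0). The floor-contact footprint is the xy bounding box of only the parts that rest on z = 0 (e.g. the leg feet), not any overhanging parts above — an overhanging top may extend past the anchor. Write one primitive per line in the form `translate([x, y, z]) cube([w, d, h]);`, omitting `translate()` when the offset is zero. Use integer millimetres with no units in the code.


translate([416, 259, 0]) cube([3941, 230, 2506]);


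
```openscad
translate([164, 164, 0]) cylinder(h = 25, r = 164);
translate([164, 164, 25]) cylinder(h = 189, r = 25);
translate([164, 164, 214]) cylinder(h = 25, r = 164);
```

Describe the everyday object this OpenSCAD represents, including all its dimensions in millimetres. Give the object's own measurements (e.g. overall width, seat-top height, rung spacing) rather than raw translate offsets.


A spool: two coaxial disc flanges of radius 164 mm and thickness 25 mm, joined by a core cylinder of radius 25 mm and height 189 mm. The lower flange rests on z = 0 and the three cylinders share a vertical axis.


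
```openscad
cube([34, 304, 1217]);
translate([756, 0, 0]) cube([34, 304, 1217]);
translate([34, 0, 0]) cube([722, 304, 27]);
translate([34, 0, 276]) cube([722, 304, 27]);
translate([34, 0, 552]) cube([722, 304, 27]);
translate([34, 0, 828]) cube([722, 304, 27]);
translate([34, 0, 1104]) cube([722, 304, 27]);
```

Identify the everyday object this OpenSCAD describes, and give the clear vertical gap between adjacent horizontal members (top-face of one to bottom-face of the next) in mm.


A bookshelf. The clear shelf gap is 249 mm.

Two tall side panels with 5 horizontal boards between them — a bookshelf. The first two shelf undersides are at z = 0 and z = 276; with shelf thickness 27, the clear gap is 276 − 0 − 27 = 249 mm.


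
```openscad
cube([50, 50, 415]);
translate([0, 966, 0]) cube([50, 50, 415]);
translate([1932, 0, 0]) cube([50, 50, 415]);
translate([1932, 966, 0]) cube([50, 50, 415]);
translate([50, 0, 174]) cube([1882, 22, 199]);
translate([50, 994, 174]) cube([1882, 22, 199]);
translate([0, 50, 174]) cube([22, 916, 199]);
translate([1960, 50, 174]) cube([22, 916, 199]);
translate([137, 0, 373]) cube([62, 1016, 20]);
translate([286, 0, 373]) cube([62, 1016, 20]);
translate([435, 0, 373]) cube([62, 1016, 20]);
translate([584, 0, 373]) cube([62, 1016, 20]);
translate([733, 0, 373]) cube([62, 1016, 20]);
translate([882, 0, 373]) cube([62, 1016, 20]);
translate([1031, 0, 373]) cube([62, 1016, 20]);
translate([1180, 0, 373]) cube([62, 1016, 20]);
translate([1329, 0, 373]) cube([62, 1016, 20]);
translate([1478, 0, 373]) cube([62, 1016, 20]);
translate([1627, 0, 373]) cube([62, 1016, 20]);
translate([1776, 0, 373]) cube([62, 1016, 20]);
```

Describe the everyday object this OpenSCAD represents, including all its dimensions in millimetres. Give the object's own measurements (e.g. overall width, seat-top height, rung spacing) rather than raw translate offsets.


A bed frame 1982 mm long (x) by 1016 mm wide (y). Four 50×50 mm corner posts, 415 mm tall, at the corners of the footprint. Four rails of 22 mm thickness and 199 mm height run between adjacent posts with their undersides at z = 174 mm, their outer faces flush with the outside of the frame (the two x-running rails run between the posts' inner faces; the two y-running rails run between the posts' inner faces). 12 slats, each 62 mm wide (x) and 20 mm thick, lie across the top of the two x-running rails, running the full 1016 mm width of the frame in y; along x they sit between the end posts with a 87 mm gap after the −x posts and between neighbouring slats, leaving 94 mm before the +x posts.


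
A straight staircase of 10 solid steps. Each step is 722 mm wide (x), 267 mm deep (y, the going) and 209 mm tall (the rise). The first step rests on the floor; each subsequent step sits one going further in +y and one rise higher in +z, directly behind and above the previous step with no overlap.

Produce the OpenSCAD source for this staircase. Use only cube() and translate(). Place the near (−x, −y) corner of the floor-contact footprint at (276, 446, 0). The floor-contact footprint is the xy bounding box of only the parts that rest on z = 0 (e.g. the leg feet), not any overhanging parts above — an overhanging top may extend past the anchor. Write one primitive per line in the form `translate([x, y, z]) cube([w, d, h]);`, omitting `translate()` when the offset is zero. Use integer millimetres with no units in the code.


translate([276, 446, 0]) cube([722, 267, 209]);
translate([276, 713, 209]) cube([722, 267, 209]);
translate([276, 980, 418]) cube([722, 267, 209]);
translate([276, 1247, 627]) cube([722, 267, 209]);
translate([276, 1514, 836]) cube([722, 267, 209]);
translate([276, 1781, 1045]) cube([722, 267, 209]);
translate([276, 2048, 1254]) cube([722, 267, 209]);
translate([276, 2315, 1463]) cube([722, 267, 209]);
translate([276, 2582, 1672]) cube([722, 267, 209]);
translate([276, 2849, 1881]) cube([722, 267, 209]);


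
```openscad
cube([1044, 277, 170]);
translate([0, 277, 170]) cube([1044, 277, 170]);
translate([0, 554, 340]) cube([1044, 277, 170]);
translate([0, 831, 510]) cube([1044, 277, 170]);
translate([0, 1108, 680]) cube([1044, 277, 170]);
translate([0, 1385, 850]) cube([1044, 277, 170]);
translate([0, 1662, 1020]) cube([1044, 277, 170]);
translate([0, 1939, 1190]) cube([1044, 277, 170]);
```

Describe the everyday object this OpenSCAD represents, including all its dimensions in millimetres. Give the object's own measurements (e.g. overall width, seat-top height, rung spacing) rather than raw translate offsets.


A straight staircase of 8 solid steps. Each step is 1044 mm wide (x), 277 mm deep (y, the going) and 170 mm tall (the rise). The first step rests on the floor; each subsequent step sits one going further in +y and one rise higher in +z, directly behind and above the previous step with no overlap.


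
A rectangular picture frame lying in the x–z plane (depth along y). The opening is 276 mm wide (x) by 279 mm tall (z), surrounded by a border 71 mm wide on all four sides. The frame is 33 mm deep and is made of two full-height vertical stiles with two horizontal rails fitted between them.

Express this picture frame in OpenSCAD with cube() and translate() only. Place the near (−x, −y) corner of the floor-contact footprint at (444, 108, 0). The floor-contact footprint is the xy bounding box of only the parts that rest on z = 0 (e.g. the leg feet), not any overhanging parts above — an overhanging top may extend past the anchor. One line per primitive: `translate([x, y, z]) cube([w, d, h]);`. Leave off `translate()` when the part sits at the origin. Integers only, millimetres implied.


translate([444, 108, 0]) cube([71, 33, 421]);
translate([791, 108, 0]) cube([71, 33, 421]);
translate([515, 108, 0]) cube([276, 33, 71]);
translate([515, 108, 350]) cube([276, 33, 71]);


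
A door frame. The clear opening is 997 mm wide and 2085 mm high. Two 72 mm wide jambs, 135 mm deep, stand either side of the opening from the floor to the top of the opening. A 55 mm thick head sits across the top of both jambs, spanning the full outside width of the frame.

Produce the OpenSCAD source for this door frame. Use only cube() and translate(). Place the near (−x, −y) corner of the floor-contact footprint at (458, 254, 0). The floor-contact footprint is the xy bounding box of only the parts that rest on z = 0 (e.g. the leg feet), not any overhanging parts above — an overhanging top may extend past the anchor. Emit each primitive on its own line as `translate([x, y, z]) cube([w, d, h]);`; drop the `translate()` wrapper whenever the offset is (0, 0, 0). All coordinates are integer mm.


translate([458, 254, 0]) cube([72, 135, 2085]);
translate([1527, 254, 0]) cube([72, 135, 2085]);
translate([458, 254, 2085]) cube([1141, 135, 55]);


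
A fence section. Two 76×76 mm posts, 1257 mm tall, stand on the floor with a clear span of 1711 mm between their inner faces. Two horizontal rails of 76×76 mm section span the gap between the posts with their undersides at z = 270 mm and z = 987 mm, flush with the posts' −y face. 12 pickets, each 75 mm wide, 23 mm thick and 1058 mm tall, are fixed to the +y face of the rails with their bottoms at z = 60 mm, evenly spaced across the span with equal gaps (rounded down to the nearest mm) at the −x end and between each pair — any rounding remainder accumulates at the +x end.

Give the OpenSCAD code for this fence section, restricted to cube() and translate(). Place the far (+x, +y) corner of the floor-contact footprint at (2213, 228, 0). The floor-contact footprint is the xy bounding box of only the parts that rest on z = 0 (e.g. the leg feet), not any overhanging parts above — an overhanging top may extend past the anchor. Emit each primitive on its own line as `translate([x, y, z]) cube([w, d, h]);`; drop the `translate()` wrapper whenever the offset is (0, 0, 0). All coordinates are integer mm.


translate([350, 152, 0]) cube([76, 76, 1257]);
translate([2137, 152, 0]) cube([76, 76, 1257]);
translate([426, 152, 270]) cube([1711, 76, 76]);
translate([426, 152, 987]) cube([1711, 76, 76]);
translate([488, 228, 60]) cube([75, 23, 1058]);
translate([625, 228, 60]) cube([75, 23, 1058]);
translate([762, 228, 60]) cube([75, 23, 1058]);
translate([899, 228, 60]) cube([75, 23, 1058]);
translate([1036, 228, 60]) cube([75, 23, 1058]);
translate([1173, 228, 60]) cube([75, 23, 1058]);
translate([1310, 228, 60]) cube([75, 23, 1058]);
translate([1447, 228, 60]) cube([75, 23, 1058]);
translate([1584, 228, 60]) cube([75, 23, 1058]);
translate([1721, 228, 60]) cube([75, 23, 1058]);
translate([1858, 228, 60]) cube([75, 23, 1058]);
translate([1995, 228, 60]) cube([75, 23, 1058]);


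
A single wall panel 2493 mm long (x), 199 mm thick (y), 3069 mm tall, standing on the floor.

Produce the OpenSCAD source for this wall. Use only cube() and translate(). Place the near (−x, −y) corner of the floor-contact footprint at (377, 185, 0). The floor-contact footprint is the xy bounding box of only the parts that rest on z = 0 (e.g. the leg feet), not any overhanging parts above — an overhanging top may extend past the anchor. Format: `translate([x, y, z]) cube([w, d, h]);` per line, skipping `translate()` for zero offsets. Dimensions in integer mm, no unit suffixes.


translate([377, 185, 0]) cube([2493, 199, 3069]);


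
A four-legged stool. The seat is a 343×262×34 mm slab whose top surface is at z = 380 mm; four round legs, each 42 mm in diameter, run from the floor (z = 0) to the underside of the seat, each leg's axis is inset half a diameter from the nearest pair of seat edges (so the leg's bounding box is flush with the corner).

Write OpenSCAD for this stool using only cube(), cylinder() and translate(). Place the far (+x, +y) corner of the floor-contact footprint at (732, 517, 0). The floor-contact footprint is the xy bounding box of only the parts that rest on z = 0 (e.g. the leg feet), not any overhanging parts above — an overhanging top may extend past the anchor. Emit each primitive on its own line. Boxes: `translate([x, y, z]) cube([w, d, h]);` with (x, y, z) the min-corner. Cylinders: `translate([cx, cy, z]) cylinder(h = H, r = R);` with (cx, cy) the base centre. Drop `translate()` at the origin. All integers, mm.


translate([389, 255, 346]) cube([343, 262, 34]);
translate([410, 276, 0]) cylinder(h = 346, r = 21);
translate([711, 276, 0]) cylinder(h = 346, r = 21);
translate([410, 496, 0]) cylinder(h = 346, r = 21);
translate([711, 496, 0]) cylinder(h = 346, r = 21);


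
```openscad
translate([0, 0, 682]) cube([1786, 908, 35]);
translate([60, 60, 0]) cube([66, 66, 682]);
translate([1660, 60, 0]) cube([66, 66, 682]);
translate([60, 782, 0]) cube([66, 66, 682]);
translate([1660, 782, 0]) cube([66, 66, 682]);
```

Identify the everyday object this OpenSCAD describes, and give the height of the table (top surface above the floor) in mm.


A table. The table height is 717 mm.

A 1786×908×35 slab sits at z = 682 on four 66 mm square posts — a table. The top surface is at 682 + 35 = 717 mm.


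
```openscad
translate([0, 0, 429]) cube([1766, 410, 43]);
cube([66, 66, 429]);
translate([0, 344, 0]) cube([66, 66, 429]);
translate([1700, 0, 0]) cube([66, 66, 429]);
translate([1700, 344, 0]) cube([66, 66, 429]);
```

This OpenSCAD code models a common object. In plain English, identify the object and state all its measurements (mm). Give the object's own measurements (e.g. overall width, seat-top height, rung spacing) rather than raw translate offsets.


A bench: a 1766×410 mm seat slab, 43 mm thick, top at z = 472 mm, on four 66×66 mm square legs flush with the seat corners and standing on z = 0.


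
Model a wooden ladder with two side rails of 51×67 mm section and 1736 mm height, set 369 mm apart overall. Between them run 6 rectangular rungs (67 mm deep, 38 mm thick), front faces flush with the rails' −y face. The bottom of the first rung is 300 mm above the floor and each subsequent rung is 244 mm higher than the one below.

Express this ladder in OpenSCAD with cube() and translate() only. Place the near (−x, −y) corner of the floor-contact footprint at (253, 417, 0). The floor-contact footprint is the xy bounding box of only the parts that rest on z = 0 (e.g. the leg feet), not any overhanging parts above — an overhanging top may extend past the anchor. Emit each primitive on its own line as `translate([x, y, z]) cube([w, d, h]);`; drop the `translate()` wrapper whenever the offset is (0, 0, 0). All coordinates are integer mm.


translate([253, 417, 0]) cube([51, 67, 1736]);
translate([571, 417, 0]) cube([51, 67, 1736]);
translate([304, 417, 300]) cube([267, 67, 38]);
translate([304, 417, 544]) cube([267, 67, 38]);
translate([304, 417, 788]) cube([267, 67, 38]);
translate([304, 417, 1032]) cube([267, 67, 38]);
translate([304, 417, 1276]) cube([267, 67, 38]);
translate([304, 417, 1520]) cube([267, 67, 38]);


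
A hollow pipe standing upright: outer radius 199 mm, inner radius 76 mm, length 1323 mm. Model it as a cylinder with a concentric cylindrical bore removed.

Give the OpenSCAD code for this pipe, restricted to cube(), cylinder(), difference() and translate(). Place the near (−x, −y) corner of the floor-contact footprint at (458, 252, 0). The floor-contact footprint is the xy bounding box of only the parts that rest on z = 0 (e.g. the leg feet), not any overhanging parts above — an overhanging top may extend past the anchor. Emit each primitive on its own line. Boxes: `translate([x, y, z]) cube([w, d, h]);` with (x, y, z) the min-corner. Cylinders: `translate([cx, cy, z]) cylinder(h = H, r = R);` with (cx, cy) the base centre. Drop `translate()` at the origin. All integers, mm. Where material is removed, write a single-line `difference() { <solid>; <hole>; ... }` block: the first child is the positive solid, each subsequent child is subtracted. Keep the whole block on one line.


difference() { translate([657, 451, 0]) cylinder(h = 1323, r = 199); translate([657, 451, 0]) cylinder(h = 1323, r = 76); }


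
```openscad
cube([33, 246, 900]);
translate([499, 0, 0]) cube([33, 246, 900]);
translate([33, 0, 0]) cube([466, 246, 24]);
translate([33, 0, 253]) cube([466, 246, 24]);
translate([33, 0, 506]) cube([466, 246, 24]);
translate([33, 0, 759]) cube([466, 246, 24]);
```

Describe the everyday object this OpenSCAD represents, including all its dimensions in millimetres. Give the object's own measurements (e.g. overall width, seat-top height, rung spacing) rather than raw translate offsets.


An open bookshelf. Two side panels, each 33 mm thick, 246 mm deep and 900 mm tall, stand 532 mm apart (outside-to-outside). Between them sit 4 shelves, each 24 mm thick and 246 mm deep, spanning the full gap between the sides. The bottom shelf rests on the floor (its underside at z = 0) and the clear gap between one shelf's top and the next shelf's underside is 229 mm.


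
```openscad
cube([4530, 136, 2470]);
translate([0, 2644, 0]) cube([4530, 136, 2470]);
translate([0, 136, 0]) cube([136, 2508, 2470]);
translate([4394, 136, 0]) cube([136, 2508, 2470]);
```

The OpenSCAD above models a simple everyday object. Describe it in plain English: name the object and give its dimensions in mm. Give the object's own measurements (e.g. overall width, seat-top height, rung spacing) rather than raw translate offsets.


The wall frame of a small rectangular building: four walls, each 2470 mm tall and 136 mm thick, enclosing a footprint 4530 mm (x) by 2780 mm (y) outside-to-outside, with no floor or roof. The front and back walls (the −y and +y sides) span the full width; the two side walls fit between them.


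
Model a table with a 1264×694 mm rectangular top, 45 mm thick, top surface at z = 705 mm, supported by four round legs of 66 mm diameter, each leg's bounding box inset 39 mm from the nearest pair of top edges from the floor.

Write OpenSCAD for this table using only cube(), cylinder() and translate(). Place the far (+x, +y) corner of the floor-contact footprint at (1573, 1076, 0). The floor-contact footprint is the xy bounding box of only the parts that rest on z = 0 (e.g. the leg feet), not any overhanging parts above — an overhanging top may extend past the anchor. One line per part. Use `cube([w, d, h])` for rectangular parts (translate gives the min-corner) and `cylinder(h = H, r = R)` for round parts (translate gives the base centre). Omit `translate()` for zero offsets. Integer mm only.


translate([348, 421, 660]) cube([1264, 694, 45]);
translate([420, 493, 0]) cylinder(h = 660, r = 33);
translate([1540, 493, 0]) cylinder(h = 660, r = 33);
translate([420, 1043, 0]) cylinder(h = 660, r = 33);
translate([1540, 1043, 0]) cylinder(h = 660, r = 33);


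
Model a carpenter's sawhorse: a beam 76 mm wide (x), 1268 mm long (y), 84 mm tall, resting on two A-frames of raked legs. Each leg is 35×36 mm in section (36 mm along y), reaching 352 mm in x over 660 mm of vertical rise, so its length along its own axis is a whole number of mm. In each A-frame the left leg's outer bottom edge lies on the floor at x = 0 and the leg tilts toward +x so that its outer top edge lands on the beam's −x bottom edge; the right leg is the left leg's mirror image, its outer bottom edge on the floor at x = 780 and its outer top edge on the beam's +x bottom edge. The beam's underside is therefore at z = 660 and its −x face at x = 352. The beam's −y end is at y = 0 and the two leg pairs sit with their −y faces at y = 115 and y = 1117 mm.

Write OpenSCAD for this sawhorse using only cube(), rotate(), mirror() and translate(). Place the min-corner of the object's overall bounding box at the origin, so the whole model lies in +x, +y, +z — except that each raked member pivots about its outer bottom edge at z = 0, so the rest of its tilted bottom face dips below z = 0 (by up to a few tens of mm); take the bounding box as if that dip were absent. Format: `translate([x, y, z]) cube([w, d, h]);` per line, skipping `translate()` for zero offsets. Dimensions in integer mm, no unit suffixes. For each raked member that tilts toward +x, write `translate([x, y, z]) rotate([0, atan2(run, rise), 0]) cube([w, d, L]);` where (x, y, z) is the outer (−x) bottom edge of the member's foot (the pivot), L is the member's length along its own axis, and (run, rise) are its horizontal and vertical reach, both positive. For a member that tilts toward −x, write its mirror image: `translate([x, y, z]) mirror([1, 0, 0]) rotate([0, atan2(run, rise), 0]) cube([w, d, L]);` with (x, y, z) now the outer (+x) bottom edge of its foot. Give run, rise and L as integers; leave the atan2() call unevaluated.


// leg length = √(352² + 660²) = 748
// right-leg outer foot x = 2·352 + 76 = 780
// beam min-corner = (352, 0, 660)
translate([352, 0, 660]) cube([76, 1268, 84]);
translate([0, 115, 0]) rotate([0, atan2(352, 660), 0]) cube([35, 36, 748]);
translate([780, 115, 0]) mirror([1, 0, 0]) rotate([0, atan2(352, 660), 0]) cube([35, 36, 748]);
translate([0, 1117, 0]) rotate([0, atan2(352, 660), 0]) cube([35, 36, 748]);
translate([780, 1117, 0]) mirror([1, 0, 0]) rotate([0, atan2(352, 660), 0]) cube([35, 36, 748]);


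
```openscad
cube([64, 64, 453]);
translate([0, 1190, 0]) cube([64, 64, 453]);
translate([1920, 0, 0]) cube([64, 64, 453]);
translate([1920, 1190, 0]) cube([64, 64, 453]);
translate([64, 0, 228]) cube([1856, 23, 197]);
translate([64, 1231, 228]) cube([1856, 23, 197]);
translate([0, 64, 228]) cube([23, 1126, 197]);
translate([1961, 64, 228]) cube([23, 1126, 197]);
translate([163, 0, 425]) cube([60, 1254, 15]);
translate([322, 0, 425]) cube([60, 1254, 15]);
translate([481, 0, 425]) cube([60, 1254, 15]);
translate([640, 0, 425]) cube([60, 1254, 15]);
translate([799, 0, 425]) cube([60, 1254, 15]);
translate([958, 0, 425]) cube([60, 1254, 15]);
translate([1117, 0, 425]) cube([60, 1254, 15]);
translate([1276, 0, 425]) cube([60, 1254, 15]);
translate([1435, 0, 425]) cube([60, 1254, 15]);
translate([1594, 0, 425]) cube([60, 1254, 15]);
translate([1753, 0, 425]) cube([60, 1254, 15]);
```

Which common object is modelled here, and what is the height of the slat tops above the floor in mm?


A bed frame. The slat-top height is 440 mm.

Four posts, four rails, and a row of slats — a bed frame. Slats sit on the rails at z = 228 + 197 = 425; with slat thickness 15, the top is 440 mm.


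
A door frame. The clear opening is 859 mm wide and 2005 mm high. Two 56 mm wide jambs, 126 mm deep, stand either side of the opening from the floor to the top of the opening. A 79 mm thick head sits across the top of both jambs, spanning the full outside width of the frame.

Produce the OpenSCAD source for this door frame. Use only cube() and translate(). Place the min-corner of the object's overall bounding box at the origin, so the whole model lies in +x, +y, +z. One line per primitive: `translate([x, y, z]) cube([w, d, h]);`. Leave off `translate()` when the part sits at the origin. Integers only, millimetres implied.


cube([56, 126, 2005]);
translate([915, 0, 0]) cube([56, 126, 2005]);
translate([0, 0, 2005]) cube([971, 126, 79]);


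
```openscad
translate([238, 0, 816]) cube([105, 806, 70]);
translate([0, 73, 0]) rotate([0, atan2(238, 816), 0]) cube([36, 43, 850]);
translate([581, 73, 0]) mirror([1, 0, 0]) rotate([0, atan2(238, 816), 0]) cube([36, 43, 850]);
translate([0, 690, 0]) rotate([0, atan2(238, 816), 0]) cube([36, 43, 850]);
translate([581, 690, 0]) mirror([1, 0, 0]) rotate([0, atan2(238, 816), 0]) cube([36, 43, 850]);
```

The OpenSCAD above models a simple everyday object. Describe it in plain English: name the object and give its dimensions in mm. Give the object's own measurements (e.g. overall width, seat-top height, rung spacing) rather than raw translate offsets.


A sawhorse. A 105×806×70 mm beam (x, y, z) sits on two A-frame leg pairs. Each pair is two raked legs of 36×43 mm section (43 mm along y) splaying symmetrically in x. Each leg rises 816 mm vertically over 238 mm of horizontal reach and is 850 mm long along its own axis. Every leg's outer bottom edge rests on the floor and its outer top edge meets a bottom edge of the beam — the left legs (tilting toward +x) meet the beam's −x bottom edge, the right legs (their mirror images, tilting toward −x) meet its +x bottom edge — so the leg tops tuck under the beam, the beam's underside is 816 mm above the floor, and the feet are 581 mm apart outside-to-outside with the beam centred between them. The two leg pairs are set in 73 mm from either end of the beam.


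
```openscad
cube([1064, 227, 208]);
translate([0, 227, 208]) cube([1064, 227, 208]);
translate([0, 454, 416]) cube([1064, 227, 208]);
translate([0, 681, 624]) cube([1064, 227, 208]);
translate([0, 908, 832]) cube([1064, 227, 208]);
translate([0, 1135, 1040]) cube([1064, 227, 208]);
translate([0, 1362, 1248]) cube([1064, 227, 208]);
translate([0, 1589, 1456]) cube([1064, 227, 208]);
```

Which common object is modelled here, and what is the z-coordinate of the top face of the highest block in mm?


A staircase. The total rise is 1664 mm.

8 identical blocks, each offset up and back from the previous — a staircase. Each step is 208 mm tall and there are 8 of them, so the total rise is 8 × 208 = 1664 mm.


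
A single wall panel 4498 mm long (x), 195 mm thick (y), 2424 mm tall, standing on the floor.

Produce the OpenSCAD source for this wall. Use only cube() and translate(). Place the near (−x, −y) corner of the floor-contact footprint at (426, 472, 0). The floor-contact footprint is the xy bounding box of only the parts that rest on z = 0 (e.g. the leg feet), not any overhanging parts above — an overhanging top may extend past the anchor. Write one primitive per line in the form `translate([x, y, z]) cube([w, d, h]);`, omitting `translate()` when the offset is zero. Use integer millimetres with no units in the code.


translate([426, 472, 0]) cube([4498, 195, 2424]);


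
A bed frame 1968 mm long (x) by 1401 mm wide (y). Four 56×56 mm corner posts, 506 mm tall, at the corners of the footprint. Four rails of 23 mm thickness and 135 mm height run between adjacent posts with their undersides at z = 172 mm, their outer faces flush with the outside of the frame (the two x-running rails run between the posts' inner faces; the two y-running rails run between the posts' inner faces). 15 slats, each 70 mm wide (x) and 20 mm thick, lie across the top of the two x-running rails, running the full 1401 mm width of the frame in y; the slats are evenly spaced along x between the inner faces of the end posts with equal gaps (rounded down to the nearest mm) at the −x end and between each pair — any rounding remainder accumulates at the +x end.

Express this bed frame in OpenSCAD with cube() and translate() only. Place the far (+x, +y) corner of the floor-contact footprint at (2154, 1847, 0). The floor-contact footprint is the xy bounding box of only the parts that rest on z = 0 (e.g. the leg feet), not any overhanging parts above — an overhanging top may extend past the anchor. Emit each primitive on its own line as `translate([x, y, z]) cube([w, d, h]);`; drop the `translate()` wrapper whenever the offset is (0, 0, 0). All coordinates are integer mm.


translate([186, 446, 0]) cube([56, 56, 506]);
translate([186, 1791, 0]) cube([56, 56, 506]);
translate([2098, 446, 0]) cube([56, 56, 506]);
translate([2098, 1791, 0]) cube([56, 56, 506]);
translate([242, 446, 172]) cube([1856, 23, 135]);
translate([242, 1824, 172]) cube([1856, 23, 135]);
translate([186, 502, 172]) cube([23, 1289, 135]);
translate([2131, 502, 172]) cube([23, 1289, 135]);
translate([292, 446, 307]) cube([70, 1401, 20]);
translate([412, 446, 307]) cube([70, 1401, 20]);
translate([532, 446, 307]) cube([70, 1401, 20]);
translate([652, 446, 307]) cube([70, 1401, 20]);
translate([772, 446, 307]) cube([70, 1401, 20]);
translate([892, 446, 307]) cube([70, 1401, 20]);
translate([1012, 446, 307]) cube([70, 1401, 20]);
translate([1132, 446, 307]) cube([70, 1401, 20]);
translate([1252, 446, 307]) cube([70, 1401, 20]);
translate([1372, 446, 307]) cube([70, 1401, 20]);
translate([1492, 446, 307]) cube([70, 1401, 20]);
translate([1612, 446, 307]) cube([70, 1401, 20]);
translate([1732, 446, 307]) cube([70, 1401, 20]);
translate([1852, 446, 307]) cube([70, 1401, 20]);
translate([1972, 446, 307]) cube([70, 1401, 20]);


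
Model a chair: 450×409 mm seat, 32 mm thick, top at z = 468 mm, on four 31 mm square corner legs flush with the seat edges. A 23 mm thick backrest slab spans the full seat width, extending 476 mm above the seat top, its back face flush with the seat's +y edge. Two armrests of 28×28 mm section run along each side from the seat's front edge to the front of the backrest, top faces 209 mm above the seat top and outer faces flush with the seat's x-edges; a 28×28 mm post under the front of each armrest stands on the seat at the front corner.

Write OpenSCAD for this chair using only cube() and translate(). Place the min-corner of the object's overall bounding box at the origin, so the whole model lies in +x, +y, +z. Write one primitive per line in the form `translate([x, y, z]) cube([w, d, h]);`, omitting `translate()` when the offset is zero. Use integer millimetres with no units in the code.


translate([0, 0, 436]) cube([450, 409, 32]);
cube([31, 31, 436]);
translate([419, 0, 0]) cube([31, 31, 436]);
translate([0, 378, 0]) cube([31, 31, 436]);
translate([419, 378, 0]) cube([31, 31, 436]);
translate([0, 386, 468]) cube([450, 23, 476]);
translate([0, 0, 649]) cube([28, 386, 28]);
translate([422, 0, 649]) cube([28, 386, 28]);
translate([0, 0, 468]) cube([28, 28, 181]);
translate([422, 0, 468]) cube([28, 28, 181]);


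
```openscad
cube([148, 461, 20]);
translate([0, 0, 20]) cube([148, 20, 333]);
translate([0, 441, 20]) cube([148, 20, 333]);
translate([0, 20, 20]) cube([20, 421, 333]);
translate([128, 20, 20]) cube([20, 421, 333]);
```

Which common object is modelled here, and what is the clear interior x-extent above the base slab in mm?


An open box. The internal width is 108 mm.

A 148×461 base slab with four walls standing on it — an open box. The base is 148 mm wide and the walls are 20 mm thick, so the internal width is 148 − 2 × 20 = 108 mm.


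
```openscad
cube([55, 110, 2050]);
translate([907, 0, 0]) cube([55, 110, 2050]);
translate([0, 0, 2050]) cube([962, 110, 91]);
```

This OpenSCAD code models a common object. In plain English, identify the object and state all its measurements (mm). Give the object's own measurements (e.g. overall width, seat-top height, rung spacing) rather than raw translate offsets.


A door frame. The clear opening is 852 mm wide and 2050 mm high. Two 55 mm wide jambs, 110 mm deep, stand either side of the opening from the floor to the top of the opening. A 91 mm thick head sits across the top of both jambs, spanning the full outside width of the frame.


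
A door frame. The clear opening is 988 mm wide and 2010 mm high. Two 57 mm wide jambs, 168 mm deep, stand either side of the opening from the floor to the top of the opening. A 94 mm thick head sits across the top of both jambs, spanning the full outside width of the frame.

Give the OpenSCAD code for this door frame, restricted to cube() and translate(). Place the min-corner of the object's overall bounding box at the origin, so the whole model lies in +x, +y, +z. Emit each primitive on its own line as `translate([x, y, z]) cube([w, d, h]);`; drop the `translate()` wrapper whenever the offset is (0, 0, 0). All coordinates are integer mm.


cube([57, 168, 2010]);
translate([1045, 0, 0]) cube([57, 168, 2010]);
translate([0, 0, 2010]) cube([1102, 168, 94]);


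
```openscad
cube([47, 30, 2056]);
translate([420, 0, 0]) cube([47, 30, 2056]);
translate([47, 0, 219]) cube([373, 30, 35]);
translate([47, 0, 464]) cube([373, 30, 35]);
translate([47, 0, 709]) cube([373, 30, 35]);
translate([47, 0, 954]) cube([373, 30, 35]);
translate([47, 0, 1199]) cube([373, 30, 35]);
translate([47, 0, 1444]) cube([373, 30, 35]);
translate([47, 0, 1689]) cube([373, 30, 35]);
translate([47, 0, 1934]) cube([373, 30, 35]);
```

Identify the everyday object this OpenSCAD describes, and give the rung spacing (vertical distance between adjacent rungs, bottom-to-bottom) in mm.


A ladder. The rung spacing is 245 mm.

Two tall 47×30 posts with 8 short bars between them — a ladder. Adjacent rungs sit at z = 219 and z = 464, so the spacing is 464 − 219 = 245 mm.
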